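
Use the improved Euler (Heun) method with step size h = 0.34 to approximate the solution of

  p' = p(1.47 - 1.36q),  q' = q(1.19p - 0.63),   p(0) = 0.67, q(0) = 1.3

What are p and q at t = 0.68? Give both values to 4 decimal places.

Heun on (p,q): k1 = f(t_n, state_n); k2 = f(t_n + h, state_n + h·k1); state_{n+1} = state_n + (h/2)·(k1 + k2).
0.000000: (0.670000, 1.300000)
  k1 = (-0.199660, 0.217490)
  predictor → (0.602116, 1.373947)
  k2 = (-0.239984, 0.118871)
  → (0.595261, 1.357181)
0.340000: (0.595261, 1.357181)
  k1 = (-0.223679, 0.106349)
  predictor → (0.519210, 1.393340)
  k2 = (-0.220634, -0.016916)
  → (0.519727, 1.372385)
(p(0.68), q(0.68)) ≈ (0.5197, 1.3724)

0.5197, 1.3724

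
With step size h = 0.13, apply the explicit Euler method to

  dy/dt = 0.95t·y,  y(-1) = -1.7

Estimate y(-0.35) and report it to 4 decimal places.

Euler: y_{n+1} = y_n + h·f(t_n, y_n).
t=-1.000000, y=-1.700000: f=1.615000 → y ← -1.700000 + 0.13·1.615000 = -1.490050
t=-0.870000, y=-1.490050: f=1.231526 → y ← -1.490050 + 0.13·1.231526 = -1.329952
t=-0.740000, y=-1.329952: f=0.934956 → y ← -1.329952 + 0.13·0.934956 = -1.208407
t=-0.610000, y=-1.208407: f=0.700272 → y ← -1.208407 + 0.13·0.700272 = -1.117372
t=-0.480000, y=-1.117372: f=0.509522 → y ← -1.117372 + 0.13·0.509522 = -1.051134
y(-0.35) ≈ -1.0511

-1.0511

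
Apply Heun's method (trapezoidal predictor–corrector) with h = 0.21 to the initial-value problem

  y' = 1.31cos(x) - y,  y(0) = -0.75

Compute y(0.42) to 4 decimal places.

Heun: k1 = f(x_n, y_n); k2 = f(x_n + h, y_n + h·k1); y_{n+1} = y_n + (h/2)·(k1 + k2).
x=0.000000, y=-0.750000:
  k1 = f(0.000000, -0.750000) = 2.060000
  k2 = f(0.210000, -0.317400) = 1.598620
  y ← -0.750000 + (0.21/2)·(2.060000 + 1.598620) = -0.365845
x=0.210000, y=-0.365845:
  k1 = f(0.210000, -0.365845) = 1.647065
  k2 = f(0.420000, -0.019961) = 1.216108
  y ← -0.365845 + (0.21/2)·(1.647065 + 1.216108) = -0.065212
y(0.42) ≈ -0.0652

-0.0652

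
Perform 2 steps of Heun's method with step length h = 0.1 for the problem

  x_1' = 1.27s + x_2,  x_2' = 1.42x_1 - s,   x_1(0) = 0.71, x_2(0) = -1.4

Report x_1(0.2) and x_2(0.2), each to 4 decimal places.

0.4727, -1.2550

Heun on (x_1,x_2): k1 = f(s_n, state_n); k2 = f(s_n + h, state_n + h·k1); state_{n+1} = state_n + (h/2)·(k1 + k2).
0.000000: (0.710000, -1.400000)
  k1 = (-1.400000, 1.008200)
  predictor → (0.570000, -1.299180)
  k2 = (-1.172180, 0.709400)
  → (0.581391, -1.314120)
0.100000: (0.581391, -1.314120)
  k1 = (-1.187120, 0.725575)
  predictor → (0.462679, -1.241562)
  k2 = (-0.987562, 0.457004)
  → (0.472657, -1.254991)
(x_1(0.2), x_2(0.2)) ≈ (0.4727, -1.2550)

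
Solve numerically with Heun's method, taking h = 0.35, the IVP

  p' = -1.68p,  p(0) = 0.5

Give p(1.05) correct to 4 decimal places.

0.1000

Heun: k1 = f(t_n, p_n); k2 = f(t_n + h, p_n + h·k1); p_{n+1} = p_n + (h/2)·(k1 + k2).
t=0.000000, p=0.500000:
  k1 = f(0.000000, 0.500000) = -0.840000
  k2 = f(0.350000, 0.206000) = -0.346080
  p ← 0.500000 + (0.35/2)·(-0.840000 + (-0.346080)) = 0.292436
t=0.350000, p=0.292436:
  k1 = f(0.350000, 0.292436) = -0.491292
  k2 = f(0.700000, 0.120484) = -0.202413
  p ← 0.292436 + (0.35/2)·(-0.491292 + (-0.202413)) = 0.171038
t=0.700000, p=0.171038:
  k1 = f(0.700000, 0.171038) = -0.287343
  k2 = f(1.050000, 0.070468) = -0.118385
  p ← 0.171038 + (0.35/2)·(-0.287343 + (-0.118385)) = 0.100035
p(1.05) ≈ 0.1000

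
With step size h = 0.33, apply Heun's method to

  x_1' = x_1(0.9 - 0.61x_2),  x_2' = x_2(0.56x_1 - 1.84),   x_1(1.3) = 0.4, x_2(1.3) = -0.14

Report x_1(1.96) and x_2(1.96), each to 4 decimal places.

Heun on (x_1,x_2): k1 = f(x_n, state_n); k2 = f(x_n + h, state_n + h·k1); state_{n+1} = state_n + (h/2)·(k1 + k2).
1.300000: (0.400000, -0.140000)
  k1 = (0.394160, 0.226240)
  predictor → (0.530073, -0.065341)
  k2 = (0.498193, 0.100831)
  → (0.547238, -0.086033)
1.630000: (0.547238, -0.086033)
  k1 = (0.521234, 0.131936)
  predictor → (0.719245, -0.042494)
  k2 = (0.665965, 0.061074)
  → (0.743126, -0.054187)
(x_1(1.96), x_2(1.96)) ≈ (0.7431, -0.0542)

0.7431, -0.0542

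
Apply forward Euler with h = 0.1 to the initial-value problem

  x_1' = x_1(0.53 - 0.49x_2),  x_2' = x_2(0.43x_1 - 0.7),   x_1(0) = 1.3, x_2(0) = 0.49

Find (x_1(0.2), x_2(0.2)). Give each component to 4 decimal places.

Euler on (x_1,x_2): x_1_{n+1} = x_1_n + h·x_1', x_2_{n+1} = x_2_n + h·x_2'.
0.000000: (1.300000, 0.490000); f=(0.376870, -0.069090) → (1.337687, 0.483091)
0.100000: (1.337687, 0.483091); f=(0.392324, -0.060287) → (1.376919, 0.477062)
(x_1(0.2), x_2(0.2)) ≈ (1.3769, 0.4771)

1.3769, 0.4771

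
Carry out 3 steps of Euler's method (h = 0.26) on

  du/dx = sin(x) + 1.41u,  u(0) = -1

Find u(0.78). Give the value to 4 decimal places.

Euler: u_{n+1} = u_n + h·f(x_n, u_n).
x=0.000000, u=-1.000000: f=-1.410000 → u ← -1.000000 + 0.26·(-1.410000) = -1.366600
x=0.260000, u=-1.366600: f=-1.669825 → u ← -1.366600 + 0.26·(-1.669825) = -1.800755
x=0.520000, u=-1.800755: f=-2.042184 → u ← -1.800755 + 0.26·(-2.042184) = -2.331722
u(0.78) ≈ -2.3317

-2.3317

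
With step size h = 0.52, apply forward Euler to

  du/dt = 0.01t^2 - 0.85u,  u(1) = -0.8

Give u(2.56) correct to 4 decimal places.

-0.1090

Euler: u_{n+1} = u_n + h·f(t_n, u_n).
t=1.000000, u=-0.800000: f=0.690000 → u ← -0.800000 + 0.52·0.690000 = -0.441200
t=1.520000, u=-0.441200: f=0.398124 → u ← -0.441200 + 0.52·0.398124 = -0.234176
t=2.040000, u=-0.234176: f=0.240665 → u ← -0.234176 + 0.52·0.240665 = -0.109030
u(2.56) ≈ -0.1090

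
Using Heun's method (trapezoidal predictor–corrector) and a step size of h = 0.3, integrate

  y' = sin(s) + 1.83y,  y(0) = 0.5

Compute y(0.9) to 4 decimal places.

Heun: k1 = f(s_n, y_n); k2 = f(s_n + h, y_n + h·k1); y_{n+1} = y_n + (h/2)·(k1 + k2).
s=0.000000, y=0.500000:
  k1 = f(0.000000, 0.500000) = 0.915000
  k2 = f(0.300000, 0.774500) = 1.712855
  y ← 0.500000 + (0.3/2)·(0.915000 + 1.712855) = 0.894178
s=0.300000, y=0.894178:
  k1 = f(0.300000, 0.894178) = 1.931866
  k2 = f(0.600000, 1.473738) = 3.261583
  y ← 0.894178 + (0.3/2)·(1.931866 + 3.261583) = 1.673196
s=0.600000, y=1.673196:
  k1 = f(0.600000, 1.673196) = 3.626591
  k2 = f(0.900000, 2.761173) = 5.836273
  y ← 1.673196 + (0.3/2)·(3.626591 + 5.836273) = 3.092625
y(0.9) ≈ 3.0926

3.0926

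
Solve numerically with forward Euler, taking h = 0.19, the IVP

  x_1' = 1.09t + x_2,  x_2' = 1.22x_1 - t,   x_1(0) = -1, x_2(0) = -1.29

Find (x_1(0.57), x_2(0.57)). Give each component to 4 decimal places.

Euler on (x_1,x_2): x_1_{n+1} = x_1_n + h·x_1', x_2_{n+1} = x_2_n + h·x_2'.
0.000000: (-1.000000, -1.290000); f=(-1.290000, -1.220000) → (-1.245100, -1.521800)
0.190000: (-1.245100, -1.521800); f=(-1.314700, -1.709022) → (-1.494893, -1.846514)
0.380000: (-1.494893, -1.846514); f=(-1.432314, -2.203769) → (-1.767033, -2.265230)
(x_1(0.57), x_2(0.57)) ≈ (-1.7670, -2.2652)

-1.7670, -2.2652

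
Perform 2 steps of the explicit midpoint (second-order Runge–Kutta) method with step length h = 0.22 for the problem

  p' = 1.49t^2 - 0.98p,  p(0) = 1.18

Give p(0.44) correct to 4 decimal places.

Midpoint: k1 = f(t_n, p_n); k2 = f(t_n + h/2, p_n + (h/2)·k1); p_{n+1} = p_n + h·k2.
t=0.000000, p=1.180000:
  k1 = f(0.000000, 1.180000) = -1.156400
  k2 = f(0.110000, 1.052796) = -1.013711
  p ← 1.180000 + 0.22·(-1.013711) = 0.956984
t=0.220000, p=0.956984:
  k1 = f(0.220000, 0.956984) = -0.865728
  k2 = f(0.330000, 0.861753) = -0.682257
  p ← 0.956984 + 0.22·(-0.682257) = 0.806887
p(0.44) ≈ 0.8069

0.8069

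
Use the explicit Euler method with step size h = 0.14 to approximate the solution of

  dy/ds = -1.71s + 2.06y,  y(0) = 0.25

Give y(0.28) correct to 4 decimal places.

0.3815

Euler: y_{n+1} = y_n + h·f(s_n, y_n).
s=0.000000, y=0.250000: f=0.515000 → y ← 0.250000 + 0.14·0.515000 = 0.322100
s=0.140000, y=0.322100: f=0.424126 → y ← 0.322100 + 0.14·0.424126 = 0.381478
y(0.28) ≈ 0.3815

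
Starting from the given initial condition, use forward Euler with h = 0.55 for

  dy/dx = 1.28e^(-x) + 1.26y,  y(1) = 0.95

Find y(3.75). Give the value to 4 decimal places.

16.4260

Euler: y_{n+1} = y_n + h·f(x_n, y_n).
x=1.000000, y=0.950000: f=1.667886 → y ← 0.950000 + 0.55·1.667886 = 1.867337
x=1.550000, y=1.867337: f=2.624522 → y ← 1.867337 + 0.55·2.624522 = 3.310824
x=2.100000, y=3.310824: f=4.328383 → y ← 3.310824 + 0.55·4.328383 = 5.691435
x=2.650000, y=5.691435: f=7.261642 → y ← 5.691435 + 0.55·7.261642 = 9.685338
x=3.200000, y=9.685338: f=12.255701 → y ← 9.685338 + 0.55·12.255701 = 16.425973
y(3.75) ≈ 16.4260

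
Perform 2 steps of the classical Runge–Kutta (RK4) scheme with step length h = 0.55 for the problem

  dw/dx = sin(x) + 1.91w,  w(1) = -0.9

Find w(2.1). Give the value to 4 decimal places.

RK4: k1 = f(x_n, w_n); k2 = f(x_n + h/2, w_n + (h/2)·k1); k3 = f(x_n + h/2, w_n + (h/2)·k2); k4 = f(x_n + h, w_n + h·k3); w_{n+1} = w_n + (h/6)·(k1 + 2k2 + 2k3 + k4).
x=1.000000, w=-0.900000:
  k1 = f(1.000000, -0.900000) = -0.877529
  k2 = f(1.275000, -1.141320) = -1.223352
  k3 = f(1.275000, -1.236422) = -1.404995
  k4 = f(1.550000, -1.672747) = -2.195164
  w ← -0.900000 + (0.55/6)·(k1 + 2k2 + 2k3 + k4) = -1.663527
x=1.550000, w=-1.663527:
  k1 = f(1.550000, -1.663527) = -2.177553
  k2 = f(1.825000, -2.262354) = -3.353233
  k3 = f(1.825000, -2.585666) = -3.970758
  k4 = f(2.100000, -3.847444) = -6.485409
  w ← -1.663527 + (0.55/6)·(k1 + 2k2 + 2k3 + k4) = -3.800364
w(2.1) ≈ -3.8004

-3.8004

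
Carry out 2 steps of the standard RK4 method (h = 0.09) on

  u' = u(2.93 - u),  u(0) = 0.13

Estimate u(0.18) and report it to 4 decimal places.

0.2137

RK4: k1 = f(x_n, u_n); k2 = f(x_n + h/2, u_n + (h/2)·k1); k3 = f(x_n + h/2, u_n + (h/2)·k2); k4 = f(x_n + h, u_n + h·k3); u_{n+1} = u_n + (h/6)·(k1 + 2k2 + 2k3 + k4).
x=0.000000, u=0.130000:
  k1 = f(0.000000, 0.130000) = 0.364000
  k2 = f(0.045000, 0.146380) = 0.407466
  k3 = f(0.045000, 0.148336) = 0.412621
  k4 = f(0.090000, 0.167136) = 0.461774
  u ← 0.130000 + (0.09/6)·(k1 + 2k2 + 2k3 + k4) = 0.166989
x=0.090000, u=0.166989:
  k1 = f(0.090000, 0.166989) = 0.461393
  k2 = f(0.135000, 0.187752) = 0.514862
  k3 = f(0.135000, 0.190158) = 0.521003
  k4 = f(0.180000, 0.213879) = 0.580922
  u ← 0.166989 + (0.09/6)·(k1 + 2k2 + 2k3 + k4) = 0.213700
u(0.18) ≈ 0.2137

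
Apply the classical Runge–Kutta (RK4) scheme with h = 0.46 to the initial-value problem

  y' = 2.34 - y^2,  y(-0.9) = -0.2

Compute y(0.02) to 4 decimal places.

1.2973

RK4: k1 = f(t_n, y_n); k2 = f(t_n + h/2, y_n + (h/2)·k1); k3 = f(t_n + h/2, y_n + (h/2)·k2); k4 = f(t_n + h, y_n + h·k3); y_{n+1} = y_n + (h/6)·(k1 + 2k2 + 2k3 + k4).
t=-0.900000, y=-0.200000:
  k1 = f(-0.900000, -0.200000) = 2.300000
  k2 = f(-0.670000, 0.329000) = 2.231759
  k3 = f(-0.670000, 0.313305) = 2.241840
  k4 = f(-0.440000, 0.831247) = 1.649029
  y ← -0.200000 + (0.46/6)·(k1 + 2k2 + 2k3 + k4) = 0.788711
t=-0.440000, y=0.788711:
  k1 = f(-0.440000, 0.788711) = 1.717935
  k2 = f(-0.210000, 1.183836) = 0.938533
  k3 = f(-0.210000, 1.004573) = 1.330833
  k4 = f(0.020000, 1.400894) = 0.377497
  y ← 0.788711 + (0.46/6)·(k1 + 2k2 + 2k3 + k4) = 1.297330
y(0.02) ≈ 1.2973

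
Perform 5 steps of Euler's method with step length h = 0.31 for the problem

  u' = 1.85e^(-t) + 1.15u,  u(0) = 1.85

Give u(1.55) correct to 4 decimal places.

12.5295

Euler: u_{n+1} = u_n + h·f(t_n, u_n).
t=0.000000, u=1.850000: f=3.977500 → u ← 1.850000 + 0.31·3.977500 = 3.083025
t=0.310000, u=3.083025: f=4.902356 → u ← 3.083025 + 0.31·4.902356 = 4.602755
t=0.620000, u=4.602755: f=6.288366 → u ← 4.602755 + 0.31·6.288366 = 6.552149
t=0.930000, u=6.552149: f=8.264895 → u ← 6.552149 + 0.31·8.264895 = 9.114266
t=1.240000, u=9.114266: f=11.016767 → u ← 9.114266 + 0.31·11.016767 = 12.529464
u(1.55) ≈ 12.5295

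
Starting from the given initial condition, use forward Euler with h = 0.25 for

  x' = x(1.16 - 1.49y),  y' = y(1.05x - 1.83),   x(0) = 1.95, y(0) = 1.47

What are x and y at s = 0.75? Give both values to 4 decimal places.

0.7814, 1.1629

Euler on (x,y): x_{n+1} = x_n + h·x', y_{n+1} = y_n + h·y'.
0.000000: (1.950000, 1.470000); f=(-2.009085, 0.319725) → (1.447729, 1.549931)
0.250000: (1.447729, 1.549931); f=(-1.664016, -0.480300) → (1.031725, 1.429856)
0.500000: (1.031725, 1.429856); f=(-1.001274, -1.067658) → (0.781406, 1.162942)
(x(0.75), y(0.75)) ≈ (0.7814, 1.1629)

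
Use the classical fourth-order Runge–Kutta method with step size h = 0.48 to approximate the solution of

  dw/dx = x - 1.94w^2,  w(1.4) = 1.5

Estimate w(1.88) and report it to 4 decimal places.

RK4: k1 = f(x_n, w_n); k2 = f(x_n + h/2, w_n + (h/2)·k1); k3 = f(x_n + h/2, w_n + (h/2)·k2); k4 = f(x_n + h, w_n + h·k3); w_{n+1} = w_n + (h/6)·(k1 + 2k2 + 2k3 + k4).
x=1.400000, w=1.500000:
  k1 = f(1.400000, 1.500000) = -2.965000
  k2 = f(1.640000, 0.788400) = 0.434145
  k3 = f(1.640000, 1.604195) = -3.352476
  k4 = f(1.880000, -0.109188) = 1.856871
  w ← 1.500000 + (0.48/6)·(k1 + 2k2 + 2k3 + k4) = 0.944417
w(1.88) ≈ 0.9444

0.9444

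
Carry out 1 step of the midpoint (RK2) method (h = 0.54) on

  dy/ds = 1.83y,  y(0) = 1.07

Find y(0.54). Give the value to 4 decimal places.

Midpoint: k1 = f(s_n, y_n); k2 = f(s_n + h/2, y_n + (h/2)·k1); y_{n+1} = y_n + h·k2.
s=0.000000, y=1.070000:
  k1 = f(0.000000, 1.070000) = 1.958100
  k2 = f(0.270000, 1.598687) = 2.925597
  y ← 1.070000 + 0.54·2.925597 = 2.649822
y(0.54) ≈ 2.6498

2.6498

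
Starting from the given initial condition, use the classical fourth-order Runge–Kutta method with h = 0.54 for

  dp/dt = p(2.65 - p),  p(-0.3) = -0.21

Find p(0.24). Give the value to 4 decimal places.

-1.1249

RK4: k1 = f(t_n, p_n); k2 = f(t_n + h/2, p_n + (h/2)·k1); k3 = f(t_n + h/2, p_n + (h/2)·k2); k4 = f(t_n + h, p_n + h·k3); p_{n+1} = p_n + (h/6)·(k1 + 2k2 + 2k3 + k4).
t=-0.300000, p=-0.210000:
  k1 = f(-0.300000, -0.210000) = -0.600600
  k2 = f(-0.030000, -0.372162) = -1.124734
  k3 = f(-0.030000, -0.513678) = -1.625112
  k4 = f(0.240000, -1.087561) = -4.064824
  p ← -0.210000 + (0.54/6)·(k1 + 2k2 + 2k3 + k4) = -1.124860
p(0.24) ≈ -1.1249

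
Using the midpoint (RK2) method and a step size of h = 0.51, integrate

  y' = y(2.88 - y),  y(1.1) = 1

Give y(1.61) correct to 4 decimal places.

2.0567

Midpoint: k1 = f(x_n, y_n); k2 = f(x_n + h/2, y_n + (h/2)·k1); y_{n+1} = y_n + h·k2.
x=1.100000, y=1.000000:
  k1 = f(1.100000, 1.000000) = 1.880000
  k2 = f(1.355000, 1.479400) = 2.072048
  y ← 1.000000 + 0.51·2.072048 = 2.056744
y(1.61) ≈ 2.0567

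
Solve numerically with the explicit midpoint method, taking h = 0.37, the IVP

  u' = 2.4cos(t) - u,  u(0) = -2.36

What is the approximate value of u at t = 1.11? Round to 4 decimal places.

Midpoint: k1 = f(t_n, u_n); k2 = f(t_n + h/2, u_n + (h/2)·k1); u_{n+1} = u_n + h·k2.
t=0.000000, u=-2.360000:
  k1 = f(0.000000, -2.360000) = 4.760000
  k2 = f(0.185000, -1.479400) = 3.838447
  u ← -2.360000 + 0.37·3.838447 = -0.939775
t=0.370000, u=-0.939775:
  k1 = f(0.370000, -0.939775) = 3.177360
  k2 = f(0.555000, -0.351963) = 2.391724
  u ← -0.939775 + 0.37·2.391724 = -0.054837
t=0.740000, u=-0.054837:
  k1 = f(0.740000, -0.054837) = 1.827161
  k2 = f(0.925000, 0.283188) = 1.161215
  u ← -0.054837 + 0.37·1.161215 = 0.374813
u(1.11) ≈ 0.3748

0.3748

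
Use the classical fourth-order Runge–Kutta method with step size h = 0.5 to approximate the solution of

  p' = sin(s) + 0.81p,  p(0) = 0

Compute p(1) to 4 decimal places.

RK4: k1 = f(s_n, p_n); k2 = f(s_n + h/2, p_n + (h/2)·k1); k3 = f(s_n + h/2, p_n + (h/2)·k2); k4 = f(s_n + h, p_n + h·k3); p_{n+1} = p_n + (h/6)·(k1 + 2k2 + 2k3 + k4).
s=0.000000, p=0.000000:
  k1 = f(0.000000, 0.000000) = 0.000000
  k2 = f(0.250000, 0.000000) = 0.247404
  k3 = f(0.250000, 0.061851) = 0.297503
  k4 = f(0.500000, 0.148752) = 0.599914
  p ← 0.000000 + (0.5/6)·(k1 + 2k2 + 2k3 + k4) = 0.140811
s=0.500000, p=0.140811:
  k1 = f(0.500000, 0.140811) = 0.593482
  k2 = f(0.750000, 0.289181) = 0.915876
  k3 = f(0.750000, 0.369780) = 0.981160
  k4 = f(1.000000, 0.631391) = 1.352898
  p ← 0.140811 + (0.5/6)·(k1 + 2k2 + 2k3 + k4) = 0.619182
p(1) ≈ 0.6192

0.6192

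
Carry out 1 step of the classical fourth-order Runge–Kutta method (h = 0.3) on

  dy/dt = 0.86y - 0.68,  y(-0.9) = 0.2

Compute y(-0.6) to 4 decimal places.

0.0261

RK4: k1 = f(t_n, y_n); k2 = f(t_n + h/2, y_n + (h/2)·k1); k3 = f(t_n + h/2, y_n + (h/2)·k2); k4 = f(t_n + h, y_n + h·k3); y_{n+1} = y_n + (h/6)·(k1 + 2k2 + 2k3 + k4).
t=-0.900000, y=0.200000:
  k1 = f(-0.900000, 0.200000) = -0.508000
  k2 = f(-0.750000, 0.123800) = -0.573532
  k3 = f(-0.750000, 0.113970) = -0.581986
  k4 = f(-0.600000, 0.025404) = -0.658152
  y ← 0.200000 + (0.3/6)·(k1 + 2k2 + 2k3 + k4) = 0.026141
y(-0.6) ≈ 0.0261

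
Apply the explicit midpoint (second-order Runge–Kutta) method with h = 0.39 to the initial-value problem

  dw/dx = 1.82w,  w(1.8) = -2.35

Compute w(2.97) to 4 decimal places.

-17.7407

Midpoint: k1 = f(x_n, w_n); k2 = f(x_n + h/2, w_n + (h/2)·k1); w_{n+1} = w_n + h·k2.
x=1.800000, w=-2.350000:
  k1 = f(1.800000, -2.350000) = -4.277000
  k2 = f(1.995000, -3.184015) = -5.794907
  w ← -2.350000 + 0.39·(-5.794907) = -4.610014
x=2.190000, w=-4.610014:
  k1 = f(2.190000, -4.610014) = -8.390225
  k2 = f(2.385000, -6.246108) = -11.367916
  w ← -4.610014 + 0.39·(-11.367916) = -9.043501
x=2.580000, w=-9.043501:
  k1 = f(2.580000, -9.043501) = -16.459172
  k2 = f(2.775000, -12.253040) = -22.300532
  w ← -9.043501 + 0.39·(-22.300532) = -17.740709
w(2.97) ≈ -17.7407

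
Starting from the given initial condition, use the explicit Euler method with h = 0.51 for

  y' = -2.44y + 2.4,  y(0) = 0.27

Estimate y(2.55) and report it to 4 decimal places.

0.9842

Euler: y_{n+1} = y_n + h·f(t_n, y_n).
t=0.000000, y=0.270000: f=1.741200 → y ← 0.270000 + 0.51·1.741200 = 1.158012
t=0.510000, y=1.158012: f=-0.425549 → y ← 1.158012 + 0.51·(-0.425549) = 0.940982
t=1.020000, y=0.940982: f=0.104004 → y ← 0.940982 + 0.51·0.104004 = 0.994024
t=1.530000, y=0.994024: f=-0.025419 → y ← 0.994024 + 0.51·(-0.025419) = 0.981061
t=2.040000, y=0.981061: f=0.006212 → y ← 0.981061 + 0.51·0.006212 = 0.984229
y(2.55) ≈ 0.9842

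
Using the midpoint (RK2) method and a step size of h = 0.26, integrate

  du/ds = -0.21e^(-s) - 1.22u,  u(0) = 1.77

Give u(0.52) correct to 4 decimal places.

Midpoint: k1 = f(s_n, u_n); k2 = f(s_n + h/2, u_n + (h/2)·k1); u_{n+1} = u_n + h·k2.
s=0.000000, u=1.770000:
  k1 = f(0.000000, 1.770000) = -2.369400
  k2 = f(0.130000, 1.461978) = -1.968013
  u ← 1.770000 + 0.26·(-1.968013) = 1.258317
s=0.260000, u=1.258317:
  k1 = f(0.260000, 1.258317) = -1.697067
  k2 = f(0.390000, 1.037698) = -1.408173
  u ← 1.258317 + 0.26·(-1.408173) = 0.892192
u(0.52) ≈ 0.8922

0.8922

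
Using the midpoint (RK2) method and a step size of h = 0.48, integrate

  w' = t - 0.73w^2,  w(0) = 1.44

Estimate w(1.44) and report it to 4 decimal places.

Midpoint: k1 = f(t_n, w_n); k2 = f(t_n + h/2, w_n + (h/2)·k1); w_{n+1} = w_n + h·k2.
t=0.000000, w=1.440000:
  k1 = f(0.000000, 1.440000) = -1.513728
  k2 = f(0.240000, 1.076705) = -0.606285
  w ← 1.440000 + 0.48·(-0.606285) = 1.148983
t=0.480000, w=1.148983:
  k1 = f(0.480000, 1.148983) = -0.483719
  k2 = f(0.720000, 1.032891) = -0.058810
  w ← 1.148983 + 0.48·(-0.058810) = 1.120754
t=0.960000, w=1.120754:
  k1 = f(0.960000, 1.120754) = 0.043054
  k2 = f(1.200000, 1.131087) = 0.266068
  w ← 1.120754 + 0.48·0.266068 = 1.248467
w(1.44) ≈ 1.2485

1.2485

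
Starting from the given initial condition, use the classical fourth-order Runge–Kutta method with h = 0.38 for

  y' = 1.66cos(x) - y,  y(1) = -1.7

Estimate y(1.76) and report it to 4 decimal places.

-0.6726

RK4: k1 = f(x_n, y_n); k2 = f(x_n + h/2, y_n + (h/2)·k1); k3 = f(x_n + h/2, y_n + (h/2)·k2); k4 = f(x_n + h, y_n + h·k3); y_{n+1} = y_n + (h/6)·(k1 + 2k2 + 2k3 + k4).
x=1.000000, y=-1.700000:
  k1 = f(1.000000, -1.700000) = 2.596902
  k2 = f(1.190000, -1.206589) = 1.823544
  k3 = f(1.190000, -1.353527) = 1.970482
  k4 = f(1.380000, -0.951217) = 1.266021
  y ← -1.700000 + (0.38/6)·(k1 + 2k2 + 2k3 + k4) = -0.974772
x=1.380000, y=-0.974772:
  k1 = f(1.380000, -0.974772) = 1.289575
  k2 = f(1.570000, -0.729752) = 0.731074
  k3 = f(1.570000, -0.835868) = 0.837189
  k4 = f(1.760000, -0.656640) = 0.344432
  y ← -0.974772 + (0.38/6)·(k1 + 2k2 + 2k3 + k4) = -0.672638
y(1.76) ≈ -0.6726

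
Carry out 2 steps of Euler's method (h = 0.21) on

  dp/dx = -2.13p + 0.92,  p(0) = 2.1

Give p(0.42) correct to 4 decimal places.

Euler: p_{n+1} = p_n + h·f(x_n, p_n).
x=0.000000, p=2.100000: f=-3.553000 → p ← 2.100000 + 0.21·(-3.553000) = 1.353870
x=0.210000, p=1.353870: f=-1.963743 → p ← 1.353870 + 0.21·(-1.963743) = 0.941484
p(0.42) ≈ 0.9415

0.9415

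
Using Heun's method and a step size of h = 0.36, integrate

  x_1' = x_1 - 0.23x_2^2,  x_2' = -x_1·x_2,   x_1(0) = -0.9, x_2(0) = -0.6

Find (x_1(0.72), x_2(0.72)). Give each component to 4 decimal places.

Heun on (x_1,x_2): k1 = f(s_n, state_n); k2 = f(s_n + h, state_n + h·k1); state_{n+1} = state_n + (h/2)·(k1 + k2).
0.000000: (-0.900000, -0.600000)
  k1 = (-0.982800, -0.540000)
  predictor → (-1.253808, -0.794400)
  k2 = (-1.398954, -0.996025)
  → (-1.328716, -0.876485)
0.360000: (-1.328716, -0.876485)
  k1 = (-1.505408, -1.164599)
  predictor → (-1.870663, -1.295740)
  k2 = (-2.256819, -2.423892)
  → (-2.005917, -1.522413)
(x_1(0.72), x_2(0.72)) ≈ (-2.0059, -1.5224)

-2.0059, -1.5224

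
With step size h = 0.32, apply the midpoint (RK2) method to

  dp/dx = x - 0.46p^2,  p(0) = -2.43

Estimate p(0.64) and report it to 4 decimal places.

Midpoint: k1 = f(x_n, p_n); k2 = f(x_n + h/2, p_n + (h/2)·k1); p_{n+1} = p_n + h·k2.
x=0.000000, p=-2.430000:
  k1 = f(0.000000, -2.430000) = -2.716254
  k2 = f(0.160000, -2.864601) = -3.614731
  p ← -2.430000 + 0.32·(-3.614731) = -3.586714
x=0.320000, p=-3.586714:
  k1 = f(0.320000, -3.586714) = -5.597678
  k2 = f(0.480000, -4.482342) = -8.762041
  p ← -3.586714 + 0.32·(-8.762041) = -6.390567
p(0.64) ≈ -6.3906

-6.3906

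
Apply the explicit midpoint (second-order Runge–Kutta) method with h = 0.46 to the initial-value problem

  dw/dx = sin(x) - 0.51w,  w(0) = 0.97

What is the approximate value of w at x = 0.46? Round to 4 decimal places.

Midpoint: k1 = f(x_n, w_n); k2 = f(x_n + h/2, w_n + (h/2)·k1); w_{n+1} = w_n + h·k2.
x=0.000000, w=0.970000:
  k1 = f(0.000000, 0.970000) = -0.494700
  k2 = f(0.230000, 0.856219) = -0.208694
  w ← 0.970000 + 0.46·(-0.208694) = 0.874001
w(0.46) ≈ 0.8740

0.8740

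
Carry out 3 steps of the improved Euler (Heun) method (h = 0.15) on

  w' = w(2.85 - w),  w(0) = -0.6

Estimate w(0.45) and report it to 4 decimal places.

-3.8896

Heun: k1 = f(s_n, w_n); k2 = f(s_n + h, w_n + h·k1); w_{n+1} = w_n + (h/2)·(k1 + k2).
s=0.000000, w=-0.600000:
  k1 = f(0.000000, -0.600000) = -2.070000
  k2 = f(0.150000, -0.910500) = -3.423935
  w ← -0.600000 + (0.15/2)·(-2.070000 + (-3.423935)) = -1.012045
s=0.150000, w=-1.012045:
  k1 = f(0.150000, -1.012045) = -3.908564
  k2 = f(0.300000, -1.598330) = -7.109898
  w ← -1.012045 + (0.15/2)·(-3.908564 + (-7.109898)) = -1.838430
s=0.300000, w=-1.838430:
  k1 = f(0.300000, -1.838430) = -8.619349
  k2 = f(0.450000, -3.131332) = -18.729537
  w ← -1.838430 + (0.15/2)·(-8.619349 + (-18.729537)) = -3.889596
w(0.45) ≈ -3.8896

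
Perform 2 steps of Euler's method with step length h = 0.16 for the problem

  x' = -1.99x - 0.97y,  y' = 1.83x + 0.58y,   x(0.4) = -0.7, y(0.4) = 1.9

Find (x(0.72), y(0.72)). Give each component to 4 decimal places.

-0.8166, 1.8190

Euler on (x,y): x_{n+1} = x_n + h·x', y_{n+1} = y_n + h·y'.
0.400000: (-0.700000, 1.900000); f=(-0.450000, -0.179000) → (-0.772000, 1.871360)
0.560000: (-0.772000, 1.871360); f=(-0.278939, -0.327371) → (-0.816630, 1.818981)
(x(0.72), y(0.72)) ≈ (-0.8166, 1.8190)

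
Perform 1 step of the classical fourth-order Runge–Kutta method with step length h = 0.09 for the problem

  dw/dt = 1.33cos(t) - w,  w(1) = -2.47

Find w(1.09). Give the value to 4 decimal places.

RK4: k1 = f(t_n, w_n); k2 = f(t_n + h/2, w_n + (h/2)·k1); k3 = f(t_n + h/2, w_n + (h/2)·k2); k4 = f(t_n + h, w_n + h·k3); w_{n+1} = w_n + (h/6)·(k1 + 2k2 + 2k3 + k4).
t=1.000000, w=-2.470000:
  k1 = f(1.000000, -2.470000) = 3.188602
  k2 = f(1.045000, -2.326513) = 2.994042
  k3 = f(1.045000, -2.335268) = 3.002798
  k4 = f(1.090000, -2.199748) = 2.814854
  w ← -2.470000 + (0.09/6)·(k1 + 2k2 + 2k3 + k4) = -2.200043
w(1.09) ≈ -2.2000

-2.2000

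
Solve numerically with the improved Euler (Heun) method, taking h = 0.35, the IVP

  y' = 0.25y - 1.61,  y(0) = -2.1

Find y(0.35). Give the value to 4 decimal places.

-2.8799

Heun: k1 = f(t_n, y_n); k2 = f(t_n + h, y_n + h·k1); y_{n+1} = y_n + (h/2)·(k1 + k2).
t=0.000000, y=-2.100000:
  k1 = f(0.000000, -2.100000) = -2.135000
  k2 = f(0.350000, -2.847250) = -2.321813
  y ← -2.100000 + (0.35/2)·(-2.135000 + (-2.321813)) = -2.879942
y(0.35) ≈ -2.8799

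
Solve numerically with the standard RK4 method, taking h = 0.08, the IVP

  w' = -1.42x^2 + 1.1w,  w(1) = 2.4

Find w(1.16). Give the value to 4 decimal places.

2.5728

RK4: k1 = f(x_n, w_n); k2 = f(x_n + h/2, w_n + (h/2)·k1); k3 = f(x_n + h/2, w_n + (h/2)·k2); k4 = f(x_n + h, w_n + h·k3); w_{n+1} = w_n + (h/6)·(k1 + 2k2 + 2k3 + k4).
x=1.000000, w=2.400000:
  k1 = f(1.000000, 2.400000) = 1.220000
  k2 = f(1.040000, 2.448800) = 1.157808
  k3 = f(1.040000, 2.446312) = 1.155072
  k4 = f(1.080000, 2.492406) = 1.085358
  w ← 2.400000 + (0.08/6)·(k1 + 2k2 + 2k3 + k4) = 2.492415
x=1.080000, w=2.492415:
  k1 = f(1.080000, 2.492415) = 1.085368
  k2 = f(1.120000, 2.535830) = 1.008165
  k3 = f(1.120000, 2.532741) = 1.004768
  k4 = f(1.160000, 2.572796) = 0.919324
  w ← 2.492415 + (0.08/6)·(k1 + 2k2 + 2k3 + k4) = 2.572822
w(1.16) ≈ 2.5728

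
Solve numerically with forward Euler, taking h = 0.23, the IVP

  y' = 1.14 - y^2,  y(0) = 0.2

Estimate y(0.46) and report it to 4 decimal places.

0.6680

Euler: y_{n+1} = y_n + h·f(x_n, y_n).
x=0.000000, y=0.200000: f=1.100000 → y ← 0.200000 + 0.23·1.100000 = 0.453000
x=0.230000, y=0.453000: f=0.934791 → y ← 0.453000 + 0.23·0.934791 = 0.668002
y(0.46) ≈ 0.6680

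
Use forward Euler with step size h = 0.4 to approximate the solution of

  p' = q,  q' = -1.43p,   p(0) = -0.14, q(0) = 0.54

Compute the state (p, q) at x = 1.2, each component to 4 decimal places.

0.5547, 0.3913

Euler on (p,q): p_{n+1} = p_n + h·p', q_{n+1} = q_n + h·q'.
0.000000: (-0.140000, 0.540000); f=(0.540000, 0.200200) → (0.076000, 0.620080)
0.400000: (0.076000, 0.620080); f=(0.620080, -0.108680) → (0.324032, 0.576608)
0.800000: (0.324032, 0.576608); f=(0.576608, -0.463366) → (0.554675, 0.391262)
(p(1.2), q(1.2)) ≈ (0.5547, 0.3913)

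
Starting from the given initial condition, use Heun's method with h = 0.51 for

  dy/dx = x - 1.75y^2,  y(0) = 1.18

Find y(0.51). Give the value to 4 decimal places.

0.6869

Heun: k1 = f(x_n, y_n); k2 = f(x_n + h, y_n + h·k1); y_{n+1} = y_n + (h/2)·(k1 + k2).
x=0.000000, y=1.180000:
  k1 = f(0.000000, 1.180000) = -2.436700
  k2 = f(0.510000, -0.062717) = 0.503117
  y ← 1.180000 + (0.51/2)·(-2.436700 + 0.503117) = 0.686936
y(0.51) ≈ 0.6869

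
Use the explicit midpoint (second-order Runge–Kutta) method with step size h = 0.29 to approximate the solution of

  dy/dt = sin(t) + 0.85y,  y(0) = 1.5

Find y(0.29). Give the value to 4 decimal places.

Midpoint: k1 = f(t_n, y_n); k2 = f(t_n + h/2, y_n + (h/2)·k1); y_{n+1} = y_n + h·k2.
t=0.000000, y=1.500000:
  k1 = f(0.000000, 1.500000) = 1.275000
  k2 = f(0.145000, 1.684875) = 1.576636
  y ← 1.500000 + 0.29·1.576636 = 1.957224
y(0.29) ≈ 1.9572

1.9572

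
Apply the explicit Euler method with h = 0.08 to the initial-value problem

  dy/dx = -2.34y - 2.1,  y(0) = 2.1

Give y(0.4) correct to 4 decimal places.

Euler: y_{n+1} = y_n + h·f(x_n, y_n).
x=0.000000, y=2.100000: f=-7.014000 → y ← 2.100000 + 0.08·(-7.014000) = 1.538880
x=0.080000, y=1.538880: f=-5.700979 → y ← 1.538880 + 0.08·(-5.700979) = 1.082802
x=0.160000, y=1.082802: f=-4.633756 → y ← 1.082802 + 0.08·(-4.633756) = 0.712101
x=0.240000, y=0.712101: f=-3.766317 → y ← 0.712101 + 0.08·(-3.766317) = 0.410796
x=0.320000, y=0.410796: f=-3.061262 → y ← 0.410796 + 0.08·(-3.061262) = 0.165895
y(0.4) ≈ 0.1659

0.1659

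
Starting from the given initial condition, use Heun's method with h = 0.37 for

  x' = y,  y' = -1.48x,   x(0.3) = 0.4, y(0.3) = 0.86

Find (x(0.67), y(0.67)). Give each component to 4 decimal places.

0.6777, 0.5538

Heun on (x,y): k1 = f(s_n, state_n); k2 = f(s_n + h, state_n + h·k1); state_{n+1} = state_n + (h/2)·(k1 + k2).
0.300000: (0.400000, 0.860000)
  k1 = (0.860000, -0.592000)
  predictor → (0.718200, 0.640960)
  k2 = (0.640960, -1.062936)
  → (0.677678, 0.553837)
(x(0.67), y(0.67)) ≈ (0.6777, 0.5538)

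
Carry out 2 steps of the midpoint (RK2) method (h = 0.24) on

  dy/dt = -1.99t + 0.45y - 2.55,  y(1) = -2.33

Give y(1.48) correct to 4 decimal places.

-5.5602

Midpoint: k1 = f(t_n, y_n); k2 = f(t_n + h/2, y_n + (h/2)·k1); y_{n+1} = y_n + h·k2.
t=1.000000, y=-2.330000:
  k1 = f(1.000000, -2.330000) = -5.588500
  k2 = f(1.120000, -3.000620) = -6.129079
  y ← -2.330000 + 0.24·(-6.129079) = -3.800979
t=1.240000, y=-3.800979:
  k1 = f(1.240000, -3.800979) = -6.728041
  k2 = f(1.360000, -4.608344) = -7.330155
  y ← -3.800979 + 0.24·(-7.330155) = -5.560216
y(1.48) ≈ -5.5602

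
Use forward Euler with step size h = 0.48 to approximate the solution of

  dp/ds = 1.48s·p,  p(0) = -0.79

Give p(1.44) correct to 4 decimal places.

-1.7819

Euler: p_{n+1} = p_n + h·f(s_n, p_n).
s=0.000000, p=-0.790000: f=0.000000 → p ← -0.790000 + 0.48·0.000000 = -0.790000
s=0.480000, p=-0.790000: f=-0.561216 → p ← -0.790000 + 0.48·(-0.561216) = -1.059384
s=0.960000, p=-1.059384: f=-1.505172 → p ← -1.059384 + 0.48·(-1.505172) = -1.781866
p(1.44) ≈ -1.7819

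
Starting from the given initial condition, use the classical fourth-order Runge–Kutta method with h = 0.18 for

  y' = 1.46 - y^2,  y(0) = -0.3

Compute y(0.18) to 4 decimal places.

RK4: k1 = f(t_n, y_n); k2 = f(t_n + h/2, y_n + (h/2)·k1); k3 = f(t_n + h/2, y_n + (h/2)·k2); k4 = f(t_n + h, y_n + h·k3); y_{n+1} = y_n + (h/6)·(k1 + 2k2 + 2k3 + k4).
t=0.000000, y=-0.300000:
  k1 = f(0.000000, -0.300000) = 1.370000
  k2 = f(0.090000, -0.176700) = 1.428777
  k3 = f(0.090000, -0.171410) = 1.430619
  k4 = f(0.180000, -0.042489) = 1.458195
  y ← -0.300000 + (0.18/6)·(k1 + 2k2 + 2k3 + k4) = -0.043590
y(0.18) ≈ -0.0436

-0.0436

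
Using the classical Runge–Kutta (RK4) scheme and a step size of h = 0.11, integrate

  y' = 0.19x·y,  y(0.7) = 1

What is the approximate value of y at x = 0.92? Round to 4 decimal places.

1.0344

RK4: k1 = f(x_n, y_n); k2 = f(x_n + h/2, y_n + (h/2)·k1); k3 = f(x_n + h/2, y_n + (h/2)·k2); k4 = f(x_n + h, y_n + h·k3); y_{n+1} = y_n + (h/6)·(k1 + 2k2 + 2k3 + k4).
x=0.700000, y=1.000000:
  k1 = f(0.700000, 1.000000) = 0.133000
  k2 = f(0.755000, 1.007315) = 0.144499
  k3 = f(0.755000, 1.007947) = 0.144590
  k4 = f(0.810000, 1.015905) = 0.156348
  y ← 1.000000 + (0.11/6)·(k1 + 2k2 + 2k3 + k4) = 1.015905
x=0.810000, y=1.015905:
  k1 = f(0.810000, 1.015905) = 0.156348
  k2 = f(0.865000, 1.024504) = 0.168377
  k3 = f(0.865000, 1.025165) = 0.168486
  k4 = f(0.920000, 1.034438) = 0.180820
  y ← 1.015905 + (0.11/6)·(k1 + 2k2 + 2k3 + k4) = 1.034438
y(0.92) ≈ 1.0344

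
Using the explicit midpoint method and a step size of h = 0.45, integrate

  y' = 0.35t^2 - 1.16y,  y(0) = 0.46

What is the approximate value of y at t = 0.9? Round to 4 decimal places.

Midpoint: k1 = f(t_n, y_n); k2 = f(t_n + h/2, y_n + (h/2)·k1); y_{n+1} = y_n + h·k2.
t=0.000000, y=0.460000:
  k1 = f(0.000000, 0.460000) = -0.533600
  k2 = f(0.225000, 0.339940) = -0.376612
  y ← 0.460000 + 0.45·(-0.376612) = 0.290525
t=0.450000, y=0.290525:
  k1 = f(0.450000, 0.290525) = -0.266134
  k2 = f(0.675000, 0.230645) = -0.108079
  y ← 0.290525 + 0.45·(-0.108079) = 0.241889
y(0.9) ≈ 0.2419

0.2419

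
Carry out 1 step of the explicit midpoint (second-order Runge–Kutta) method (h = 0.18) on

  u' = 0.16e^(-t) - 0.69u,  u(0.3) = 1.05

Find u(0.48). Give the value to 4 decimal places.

0.9459

Midpoint: k1 = f(t_n, u_n); k2 = f(t_n + h/2, u_n + (h/2)·k1); u_{n+1} = u_n + h·k2.
t=0.300000, u=1.050000:
  k1 = f(0.300000, 1.050000) = -0.605969
  k2 = f(0.390000, 0.995463) = -0.578540
  u ← 1.050000 + 0.18·(-0.578540) = 0.945863
u(0.48) ≈ 0.9459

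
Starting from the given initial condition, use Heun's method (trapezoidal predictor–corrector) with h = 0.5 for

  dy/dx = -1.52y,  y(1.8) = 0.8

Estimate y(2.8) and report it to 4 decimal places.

Heun: k1 = f(x_n, y_n); k2 = f(x_n + h, y_n + h·k1); y_{n+1} = y_n + (h/2)·(k1 + k2).
x=1.800000, y=0.800000:
  k1 = f(1.800000, 0.800000) = -1.216000
  k2 = f(2.300000, 0.192000) = -0.291840
  y ← 0.800000 + (0.5/2)·(-1.216000 + (-0.291840)) = 0.423040
x=2.300000, y=0.423040:
  k1 = f(2.300000, 0.423040) = -0.643021
  k2 = f(2.800000, 0.101530) = -0.154325
  y ← 0.423040 + (0.5/2)·(-0.643021 + (-0.154325)) = 0.223704
y(2.8) ≈ 0.2237

0.2237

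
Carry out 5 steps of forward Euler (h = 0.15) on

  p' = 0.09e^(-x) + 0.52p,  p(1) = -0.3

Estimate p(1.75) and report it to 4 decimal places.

-0.4143

Euler: p_{n+1} = p_n + h·f(x_n, p_n).
x=1.000000, p=-0.300000: f=-0.122891 → p ← -0.300000 + 0.15·(-0.122891) = -0.318434
x=1.150000, p=-0.318434: f=-0.137088 → p ← -0.318434 + 0.15·(-0.137088) = -0.338997
x=1.300000, p=-0.338997: f=-0.151751 → p ← -0.338997 + 0.15·(-0.151751) = -0.361759
x=1.450000, p=-0.361759: f=-0.167004 → p ← -0.361759 + 0.15·(-0.167004) = -0.386810
x=1.600000, p=-0.386810: f=-0.182970 → p ← -0.386810 + 0.15·(-0.182970) = -0.414256
p(1.75) ≈ -0.4143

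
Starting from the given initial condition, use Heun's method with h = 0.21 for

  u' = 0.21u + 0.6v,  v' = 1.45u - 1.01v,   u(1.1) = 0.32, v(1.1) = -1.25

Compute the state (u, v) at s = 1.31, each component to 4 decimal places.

Heun on (u,v): k1 = f(s_n, state_n); k2 = f(s_n + h, state_n + h·k1); state_{n+1} = state_n + (h/2)·(k1 + k2).
1.100000: (0.320000, -1.250000)
  k1 = (-0.682800, 1.726500)
  predictor → (0.176612, -0.887435)
  k2 = (-0.495372, 1.152397)
  → (0.196292, -0.947716)
(u(1.31), v(1.31)) ≈ (0.1963, -0.9477)

0.1963, -0.9477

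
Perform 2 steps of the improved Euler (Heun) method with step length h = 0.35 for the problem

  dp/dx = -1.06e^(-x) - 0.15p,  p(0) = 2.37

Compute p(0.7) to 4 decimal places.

Heun: k1 = f(x_n, p_n); k2 = f(x_n + h, p_n + h·k1); p_{n+1} = p_n + (h/2)·(k1 + k2).
x=0.000000, p=2.370000:
  k1 = f(0.000000, 2.370000) = -1.415500
  k2 = f(0.350000, 1.874575) = -1.028156
  p ← 2.370000 + (0.35/2)·(-1.415500 + (-1.028156)) = 1.942360
x=0.350000, p=1.942360:
  k1 = f(0.350000, 1.942360) = -1.038323
  k2 = f(0.700000, 1.578947) = -0.763222
  p ← 1.942360 + (0.35/2)·(-1.038323 + (-0.763222)) = 1.627090
p(0.7) ≈ 1.6271

1.6271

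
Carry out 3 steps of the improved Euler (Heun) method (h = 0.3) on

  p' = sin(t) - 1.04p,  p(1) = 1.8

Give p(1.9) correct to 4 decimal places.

Heun: k1 = f(t_n, p_n); k2 = f(t_n + h, p_n + h·k1); p_{n+1} = p_n + (h/2)·(k1 + k2).
t=1.000000, p=1.800000:
  k1 = f(1.000000, 1.800000) = -1.030529
  k2 = f(1.300000, 1.490841) = -0.586917
  p ← 1.800000 + (0.3/2)·(-1.030529 + (-0.586917)) = 1.557383
t=1.300000, p=1.557383:
  k1 = f(1.300000, 1.557383) = -0.656120
  k2 = f(1.600000, 1.360547) = -0.415395
  p ← 1.557383 + (0.3/2)·(-0.656120 + (-0.415395)) = 1.396656
t=1.600000, p=1.396656:
  k1 = f(1.600000, 1.396656) = -0.452948
  k2 = f(1.900000, 1.260771) = -0.364902
  p ← 1.396656 + (0.3/2)·(-0.452948 + (-0.364902)) = 1.273978
p(1.9) ≈ 1.2740

1.2740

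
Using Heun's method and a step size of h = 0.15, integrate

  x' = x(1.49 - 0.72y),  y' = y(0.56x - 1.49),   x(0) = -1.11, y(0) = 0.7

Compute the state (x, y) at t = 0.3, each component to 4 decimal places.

Heun on (x,y): k1 = f(t_n, state_n); k2 = f(t_n + h, state_n + h·k1); state_{n+1} = state_n + (h/2)·(k1 + k2).
0.000000: (-1.110000, 0.700000)
  k1 = (-1.094460, -1.478120)
  predictor → (-1.274169, 0.478282)
  k2 = (-1.459735, -1.053911)
  → (-1.301565, 0.510098)
0.150000: (-1.301565, 0.510098)
  k1 = (-1.461305, -1.131844)
  predictor → (-1.520760, 0.340321)
  k2 = (-1.893299, -0.796905)
  → (-1.553160, 0.365442)
(x(0.3), y(0.3)) ≈ (-1.5532, 0.3654)

-1.5532, 0.3654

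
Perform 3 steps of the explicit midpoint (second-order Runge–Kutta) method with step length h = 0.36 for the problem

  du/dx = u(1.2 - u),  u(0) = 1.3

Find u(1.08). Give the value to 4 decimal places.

Midpoint: k1 = f(x_n, u_n); k2 = f(x_n + h/2, u_n + (h/2)·k1); u_{n+1} = u_n + h·k2.
x=0.000000, u=1.300000:
  k1 = f(0.000000, 1.300000) = -0.130000
  k2 = f(0.180000, 1.276600) = -0.097788
  u ← 1.300000 + 0.36·(-0.097788) = 1.264796
x=0.360000, u=1.264796:
  k1 = f(0.360000, 1.264796) = -0.081954
  k2 = f(0.540000, 1.250045) = -0.062558
  u ← 1.264796 + 0.36·(-0.062558) = 1.242276
x=0.720000, u=1.242276:
  k1 = f(0.720000, 1.242276) = -0.052518
  k2 = f(0.900000, 1.232822) = -0.040464
  u ← 1.242276 + 0.36·(-0.040464) = 1.227708
u(1.08) ≈ 1.2277

1.2277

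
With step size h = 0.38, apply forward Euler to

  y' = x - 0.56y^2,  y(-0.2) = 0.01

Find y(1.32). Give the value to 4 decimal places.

0.5617

Euler: y_{n+1} = y_n + h·f(x_n, y_n).
x=-0.200000, y=0.010000: f=-0.200056 → y ← 0.010000 + 0.38·(-0.200056) = -0.066021
x=0.180000, y=-0.066021: f=0.177559 → y ← -0.066021 + 0.38·0.177559 = 0.001451
x=0.560000, y=0.001451: f=0.559999 → y ← 0.001451 + 0.38·0.559999 = 0.214251
x=0.940000, y=0.214251: f=0.914294 → y ← 0.214251 + 0.38·0.914294 = 0.561682
y(1.32) ≈ 0.5617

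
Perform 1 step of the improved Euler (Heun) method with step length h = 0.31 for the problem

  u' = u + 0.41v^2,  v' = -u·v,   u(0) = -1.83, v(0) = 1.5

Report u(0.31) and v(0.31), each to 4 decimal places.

-1.9467, 2.6948

Heun on (u,v): k1 = f(t_n, state_n); k2 = f(t_n + h, state_n + h·k1); state_{n+1} = state_n + (h/2)·(k1 + k2).
0.000000: (-1.830000, 1.500000)
  k1 = (-0.907500, 2.745000)
  predictor → (-2.111325, 2.350950)
  k2 = (0.154731, 4.963620)
  → (-1.946679, 2.694836)
(u(0.31), v(0.31)) ≈ (-1.9467, 2.6948)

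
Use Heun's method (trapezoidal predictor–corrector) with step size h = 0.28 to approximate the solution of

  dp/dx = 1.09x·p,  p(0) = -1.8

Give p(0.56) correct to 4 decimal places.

Heun: k1 = f(x_n, p_n); k2 = f(x_n + h, p_n + h·k1); p_{n+1} = p_n + (h/2)·(k1 + k2).
x=0.000000, p=-1.800000:
  k1 = f(0.000000, -1.800000) = 0.000000
  k2 = f(0.280000, -1.800000) = -0.549360
  p ← -1.800000 + (0.28/2)·(0.000000 + (-0.549360)) = -1.876910
x=0.280000, p=-1.876910:
  k1 = f(0.280000, -1.876910) = -0.572833
  k2 = f(0.560000, -2.037304) = -1.243570
  p ← -1.876910 + (0.28/2)·(-0.572833 + (-1.243570)) = -2.131207
p(0.56) ≈ -2.1312

-2.1312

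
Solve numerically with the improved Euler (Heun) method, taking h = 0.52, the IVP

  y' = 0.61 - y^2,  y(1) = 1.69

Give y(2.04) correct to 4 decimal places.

Heun: k1 = f(s_n, y_n); k2 = f(s_n + h, y_n + h·k1); y_{n+1} = y_n + (h/2)·(k1 + k2).
s=1.000000, y=1.690000:
  k1 = f(1.000000, 1.690000) = -2.246100
  k2 = f(1.520000, 0.522028) = 0.337487
  y ← 1.690000 + (0.52/2)·(-2.246100 + 0.337487) = 1.193761
s=1.520000, y=1.193761:
  k1 = f(1.520000, 1.193761) = -0.815064
  k2 = f(2.040000, 0.769927) = 0.017212
  y ← 1.193761 + (0.52/2)·(-0.815064 + 0.017212) = 0.986319
y(2.04) ≈ 0.9863

0.9863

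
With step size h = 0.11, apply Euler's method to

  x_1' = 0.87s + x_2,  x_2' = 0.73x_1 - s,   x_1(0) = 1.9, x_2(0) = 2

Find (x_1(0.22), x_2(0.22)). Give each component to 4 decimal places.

2.3673, 2.3107

Euler on (x_1,x_2): x_1_{n+1} = x_1_n + h·x_1', x_2_{n+1} = x_2_n + h·x_2'.
0.000000: (1.900000, 2.000000); f=(2.000000, 1.387000) → (2.120000, 2.152570)
0.110000: (2.120000, 2.152570); f=(2.248270, 1.437600) → (2.367310, 2.310706)
(x_1(0.22), x_2(0.22)) ≈ (2.3673, 2.3107)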